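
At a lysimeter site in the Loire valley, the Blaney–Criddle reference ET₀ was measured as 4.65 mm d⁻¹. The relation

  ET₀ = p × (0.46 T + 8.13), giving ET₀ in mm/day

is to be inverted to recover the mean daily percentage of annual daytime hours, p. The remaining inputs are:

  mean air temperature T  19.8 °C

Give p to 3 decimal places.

p = ET₀ / (0.46 T + 8.13) = 4.65 / (0.46 × 19.8 + 8.13) = 4.65 / 17.238 = 0.2698

0.270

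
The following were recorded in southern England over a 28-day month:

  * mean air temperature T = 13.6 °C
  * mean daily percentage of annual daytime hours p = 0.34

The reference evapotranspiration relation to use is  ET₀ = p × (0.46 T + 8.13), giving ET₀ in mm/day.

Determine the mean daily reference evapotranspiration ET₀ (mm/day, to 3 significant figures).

4.89 mm/day

ET₀ = 0.34 × (0.46 × 13.6 + 8.13) = 0.34 × 14.386 = 4.8912 mm/d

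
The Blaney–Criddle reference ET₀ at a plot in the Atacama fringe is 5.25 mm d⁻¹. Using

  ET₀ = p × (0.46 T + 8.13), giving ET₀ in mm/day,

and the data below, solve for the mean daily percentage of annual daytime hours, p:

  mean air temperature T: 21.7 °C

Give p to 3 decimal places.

p = ET₀ / (0.46 T + 8.13) = 5.25 / (0.46 × 21.7 + 8.13) = 5.25 / 18.112 = 0.2899

0.290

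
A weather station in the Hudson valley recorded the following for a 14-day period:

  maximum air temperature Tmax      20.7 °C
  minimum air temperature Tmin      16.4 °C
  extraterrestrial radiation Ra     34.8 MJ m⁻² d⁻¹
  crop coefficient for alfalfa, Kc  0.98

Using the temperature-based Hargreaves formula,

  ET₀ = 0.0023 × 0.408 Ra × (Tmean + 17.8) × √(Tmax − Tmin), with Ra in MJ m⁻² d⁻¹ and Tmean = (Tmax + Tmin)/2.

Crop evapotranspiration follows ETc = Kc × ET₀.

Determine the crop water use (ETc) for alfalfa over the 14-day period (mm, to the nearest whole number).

34 mm

Tmean = (20.7 + 16.4)/2 = 18.55 °C
0.408 Ra = 0.408 × 34.8 = 14.1984 mm/d equivalent
ET₀ = 0.0023 × 14.1984 × (18.55 + 17.8) × √4.3 = 0.0023 × 14.1984 × 36.35 × 2.0736 = 2.4615 mm/d
ETc = Kc × ET₀ = 0.98 × 2.4615 = 2.4123 mm/d
Over 14 days: 2.4123 × 14 = 33.772 mm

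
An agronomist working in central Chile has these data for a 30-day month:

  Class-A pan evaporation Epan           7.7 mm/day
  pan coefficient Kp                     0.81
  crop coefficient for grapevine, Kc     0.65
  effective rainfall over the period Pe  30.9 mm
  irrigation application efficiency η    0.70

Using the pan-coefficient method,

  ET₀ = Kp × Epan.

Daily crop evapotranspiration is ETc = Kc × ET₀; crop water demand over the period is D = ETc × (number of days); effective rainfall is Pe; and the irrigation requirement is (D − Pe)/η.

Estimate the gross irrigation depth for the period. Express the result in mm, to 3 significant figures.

ET₀ = 0.81 × 7.7 = 6.2370 mm/d
ETc = Kc × ET₀ = 0.65 × 6.2370 = 4.0541 mm/d
Crop demand D = ETc × 30 d = 4.0541 × 30 = 121.623 mm
D − Pe = 121.623 − 30.9 = 90.723 mm
Gross irrigation = 90.723 / 0.70 = 129.604 mm

130 mm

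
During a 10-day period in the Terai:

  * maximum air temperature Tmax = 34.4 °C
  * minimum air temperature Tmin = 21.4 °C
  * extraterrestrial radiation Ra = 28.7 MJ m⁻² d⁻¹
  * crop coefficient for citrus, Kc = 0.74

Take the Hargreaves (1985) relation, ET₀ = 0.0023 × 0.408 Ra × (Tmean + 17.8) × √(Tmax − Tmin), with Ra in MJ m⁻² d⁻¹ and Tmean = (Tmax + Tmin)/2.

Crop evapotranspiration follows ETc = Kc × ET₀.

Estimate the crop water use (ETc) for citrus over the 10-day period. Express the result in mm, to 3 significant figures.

32.8 mm

Tmean = (34.4 + 21.4)/2 = 27.90 °C
0.408 Ra = 0.408 × 28.7 = 11.7096 mm/d equivalent
ET₀ = 0.0023 × 11.7096 × (27.90 + 17.8) × √13.0 = 0.0023 × 11.7096 × 45.70 × 3.6056 = 4.4378 mm/d
ETc = Kc × ET₀ = 0.74 × 4.4378 = 3.2840 mm/d
Over 10 days: 3.2840 × 10 = 32.840 mm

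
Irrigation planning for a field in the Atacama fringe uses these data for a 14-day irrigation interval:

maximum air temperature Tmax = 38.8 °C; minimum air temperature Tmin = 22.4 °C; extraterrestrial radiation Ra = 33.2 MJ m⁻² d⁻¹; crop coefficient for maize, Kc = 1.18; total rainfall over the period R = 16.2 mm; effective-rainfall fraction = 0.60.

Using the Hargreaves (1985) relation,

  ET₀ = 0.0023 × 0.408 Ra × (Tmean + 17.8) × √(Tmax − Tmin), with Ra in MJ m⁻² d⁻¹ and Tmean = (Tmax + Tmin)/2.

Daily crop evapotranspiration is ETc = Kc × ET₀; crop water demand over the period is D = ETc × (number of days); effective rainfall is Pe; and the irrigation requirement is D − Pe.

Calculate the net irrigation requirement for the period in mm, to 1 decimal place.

91.2 mm

Tmean = (38.8 + 22.4)/2 = 30.60 °C
0.408 Ra = 0.408 × 33.2 = 13.5456 mm/d equivalent
ET₀ = 0.0023 × 13.5456 × (30.60 + 17.8) × √16.4 = 0.0023 × 13.5456 × 48.40 × 4.0497 = 6.1065 mm/d
ETc = Kc × ET₀ = 1.18 × 6.1065 = 7.2057 mm/d
Crop demand D = ETc × 14 d = 7.2057 × 14 = 100.880 mm
Pe = 0.60 × 16.2 = 9.720 mm
D − Pe = 100.880 − 9.720 = 91.160 mm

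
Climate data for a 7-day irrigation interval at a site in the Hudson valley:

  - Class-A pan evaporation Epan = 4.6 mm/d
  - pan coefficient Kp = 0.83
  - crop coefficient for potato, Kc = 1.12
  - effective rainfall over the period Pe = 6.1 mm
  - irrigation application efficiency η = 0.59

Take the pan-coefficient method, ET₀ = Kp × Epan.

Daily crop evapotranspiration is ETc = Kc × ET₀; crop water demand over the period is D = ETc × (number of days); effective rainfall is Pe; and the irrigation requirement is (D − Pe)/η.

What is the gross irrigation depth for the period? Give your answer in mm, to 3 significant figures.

ET₀ = 0.83 × 4.6 = 3.8180 mm/d
ETc = Kc × ET₀ = 1.12 × 3.8180 = 4.2762 mm/d
Crop demand D = ETc × 7 d = 4.2762 × 7 = 29.933 mm
D − Pe = 29.933 − 6.1 = 23.833 mm
Gross irrigation = 23.833 / 0.59 = 40.395 mm

40.4 mm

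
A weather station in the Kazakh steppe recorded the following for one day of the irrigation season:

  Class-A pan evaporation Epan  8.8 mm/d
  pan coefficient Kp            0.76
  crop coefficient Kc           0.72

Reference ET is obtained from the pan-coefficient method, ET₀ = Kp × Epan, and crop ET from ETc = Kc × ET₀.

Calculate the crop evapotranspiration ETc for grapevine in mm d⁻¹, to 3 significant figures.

4.82 mm d⁻¹

ET₀ = 0.76 × 8.8 = 6.6880 mm/d
ETc = Kc × ET₀ = 0.72 × 6.6880 = 4.8154 mm/d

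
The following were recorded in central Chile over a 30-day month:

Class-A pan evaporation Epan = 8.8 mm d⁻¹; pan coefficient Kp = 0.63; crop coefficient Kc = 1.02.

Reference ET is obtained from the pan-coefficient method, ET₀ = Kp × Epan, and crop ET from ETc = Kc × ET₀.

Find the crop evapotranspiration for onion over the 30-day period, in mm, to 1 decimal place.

169.6 mm

ET₀ = 0.63 × 8.8 = 5.5440 mm/d
ETc = Kc × ET₀ = 1.02 × 5.5440 = 5.6549 mm/d
Over 30 days: 5.6549 × 30 = 169.647 mm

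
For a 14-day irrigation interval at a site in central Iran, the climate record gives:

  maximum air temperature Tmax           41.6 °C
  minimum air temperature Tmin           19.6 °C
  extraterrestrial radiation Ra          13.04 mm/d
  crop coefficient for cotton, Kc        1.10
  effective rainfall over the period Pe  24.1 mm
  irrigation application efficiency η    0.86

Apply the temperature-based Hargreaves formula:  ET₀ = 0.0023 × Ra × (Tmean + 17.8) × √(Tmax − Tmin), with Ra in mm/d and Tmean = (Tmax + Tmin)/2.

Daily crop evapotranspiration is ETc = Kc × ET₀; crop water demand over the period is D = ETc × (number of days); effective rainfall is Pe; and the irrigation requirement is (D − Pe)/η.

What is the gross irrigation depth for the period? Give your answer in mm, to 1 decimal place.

Tmean = (41.6 + 19.6)/2 = 30.60 °C
ET₀ = 0.0023 × 13.04 × (30.60 + 17.8) × √22.0 = 0.0023 × 13.04 × 48.40 × 4.6904 = 6.8086 mm/d
ETc = Kc × ET₀ = 1.10 × 6.8086 = 7.4895 mm/d
Crop demand D = ETc × 14 d = 7.4895 × 14 = 104.853 mm
D − Pe = 104.853 − 24.1 = 80.753 mm
Gross irrigation = 80.753 / 0.86 = 93.899 mm

93.9 mm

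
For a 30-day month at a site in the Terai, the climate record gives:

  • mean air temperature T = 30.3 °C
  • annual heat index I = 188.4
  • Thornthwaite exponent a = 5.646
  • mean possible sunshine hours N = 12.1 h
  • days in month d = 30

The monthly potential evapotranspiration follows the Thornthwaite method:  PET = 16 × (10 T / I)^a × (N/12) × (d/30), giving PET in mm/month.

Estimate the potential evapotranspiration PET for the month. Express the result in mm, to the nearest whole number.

10T/I = 10 × 30.3 / 188.4 = 1.6083
(10T/I)^a = 1.6083^5.646 = 14.6268
Uncorrected PET = 16 × 14.6268 = 234.029 mm
Correction = (N/12)(d/30) = (12.1/12)(30/30) = 1.0083
PET = 234.029 × 1.0083 = 235.971 mm/month

236 mm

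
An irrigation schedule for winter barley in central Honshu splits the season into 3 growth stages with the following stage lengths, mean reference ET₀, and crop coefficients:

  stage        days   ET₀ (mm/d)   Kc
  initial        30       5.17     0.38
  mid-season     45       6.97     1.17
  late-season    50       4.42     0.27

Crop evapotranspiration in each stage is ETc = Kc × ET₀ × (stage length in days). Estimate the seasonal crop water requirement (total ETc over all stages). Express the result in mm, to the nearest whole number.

486 mm

initial: 0.38 × 5.17 × 30 = 58.94 mm
mid-season: 1.17 × 6.97 × 45 = 366.97 mm
late-season: 0.27 × 4.42 × 50 = 59.67 mm
Seasonal total = 485.58 mm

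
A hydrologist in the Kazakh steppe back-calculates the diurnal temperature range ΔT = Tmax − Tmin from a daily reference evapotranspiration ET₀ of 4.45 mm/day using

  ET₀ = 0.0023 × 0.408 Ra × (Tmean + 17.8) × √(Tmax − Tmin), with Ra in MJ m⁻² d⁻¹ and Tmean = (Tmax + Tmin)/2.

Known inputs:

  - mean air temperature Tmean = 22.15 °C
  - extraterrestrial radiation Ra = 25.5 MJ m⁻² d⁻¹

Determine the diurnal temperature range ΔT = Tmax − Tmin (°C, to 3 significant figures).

√ΔT = ET₀ / [0.0023 × 0.408 × Ra × (Tmean+17.8)] = 4.45 / (0.0023 × 10.4040 × 39.95) = 4.6550
ΔT = 4.6550² = 21.669 °C

21.7 °C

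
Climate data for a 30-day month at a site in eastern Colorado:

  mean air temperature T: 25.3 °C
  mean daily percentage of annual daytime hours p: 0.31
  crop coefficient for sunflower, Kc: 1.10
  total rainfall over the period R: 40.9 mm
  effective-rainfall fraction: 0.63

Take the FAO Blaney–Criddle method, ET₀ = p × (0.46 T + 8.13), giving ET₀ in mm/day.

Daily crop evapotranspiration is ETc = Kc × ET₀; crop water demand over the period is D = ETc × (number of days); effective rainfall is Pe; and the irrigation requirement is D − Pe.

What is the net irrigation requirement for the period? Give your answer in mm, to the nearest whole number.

176 mm

ET₀ = 0.31 × (0.46 × 25.3 + 8.13) = 0.31 × 19.768 = 6.1281 mm/d
ETc = Kc × ET₀ = 1.10 × 6.1281 = 6.7409 mm/d
Crop demand D = ETc × 30 d = 6.7409 × 30 = 202.227 mm
Pe = 0.63 × 40.9 = 25.767 mm
D − Pe = 202.227 − 25.767 = 176.460 mm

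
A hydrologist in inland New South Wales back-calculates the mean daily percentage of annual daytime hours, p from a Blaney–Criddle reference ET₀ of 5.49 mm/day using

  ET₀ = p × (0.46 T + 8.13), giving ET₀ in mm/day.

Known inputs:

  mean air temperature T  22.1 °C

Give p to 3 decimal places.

0.300

p = ET₀ / (0.46 T + 8.13) = 5.49 / (0.46 × 22.1 + 8.13) = 5.49 / 18.296 = 0.3001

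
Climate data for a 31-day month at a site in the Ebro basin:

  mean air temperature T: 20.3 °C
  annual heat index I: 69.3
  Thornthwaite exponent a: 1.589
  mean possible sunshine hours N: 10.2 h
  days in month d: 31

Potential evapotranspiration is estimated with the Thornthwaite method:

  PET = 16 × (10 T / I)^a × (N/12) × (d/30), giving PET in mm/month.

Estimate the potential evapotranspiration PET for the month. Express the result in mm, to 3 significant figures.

77.5 mm

10T/I = 10 × 20.3 / 69.3 = 2.9293
(10T/I)^a = 2.9293^1.589 = 5.5168
Uncorrected PET = 16 × 5.5168 = 88.269 mm
Correction = (N/12)(d/30) = (10.2/12)(31/30) = 0.8783
PET = 88.269 × 0.8783 = 77.527 mm/month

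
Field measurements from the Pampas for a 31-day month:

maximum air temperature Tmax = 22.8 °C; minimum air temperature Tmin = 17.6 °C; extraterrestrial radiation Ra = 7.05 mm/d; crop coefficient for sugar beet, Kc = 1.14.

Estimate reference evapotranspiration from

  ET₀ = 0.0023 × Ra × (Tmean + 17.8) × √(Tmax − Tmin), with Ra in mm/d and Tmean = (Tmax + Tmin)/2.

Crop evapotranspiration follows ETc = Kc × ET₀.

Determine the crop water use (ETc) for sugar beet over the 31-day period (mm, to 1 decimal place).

49.7 mm

Tmean = (22.8 + 17.6)/2 = 20.20 °C
ET₀ = 0.0023 × 7.05 × (20.20 + 17.8) × √5.2 = 0.0023 × 7.05 × 38.00 × 2.2804 = 1.4051 mm/d
ETc = Kc × ET₀ = 1.14 × 1.4051 = 1.6018 mm/d
Over 31 days: 1.6018 × 31 = 49.656 mm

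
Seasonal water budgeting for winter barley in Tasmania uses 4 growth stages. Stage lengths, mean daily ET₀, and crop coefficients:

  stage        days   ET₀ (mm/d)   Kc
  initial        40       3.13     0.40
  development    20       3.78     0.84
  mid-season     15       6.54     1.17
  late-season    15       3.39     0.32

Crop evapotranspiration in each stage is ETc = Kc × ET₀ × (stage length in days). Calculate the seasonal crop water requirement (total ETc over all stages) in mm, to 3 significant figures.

245 mm

initial: 0.40 × 3.13 × 40 = 50.08 mm
development: 0.84 × 3.78 × 20 = 63.50 mm
mid-season: 1.17 × 6.54 × 15 = 114.78 mm
late-season: 0.32 × 3.39 × 15 = 16.27 mm
Seasonal total = 244.63 mm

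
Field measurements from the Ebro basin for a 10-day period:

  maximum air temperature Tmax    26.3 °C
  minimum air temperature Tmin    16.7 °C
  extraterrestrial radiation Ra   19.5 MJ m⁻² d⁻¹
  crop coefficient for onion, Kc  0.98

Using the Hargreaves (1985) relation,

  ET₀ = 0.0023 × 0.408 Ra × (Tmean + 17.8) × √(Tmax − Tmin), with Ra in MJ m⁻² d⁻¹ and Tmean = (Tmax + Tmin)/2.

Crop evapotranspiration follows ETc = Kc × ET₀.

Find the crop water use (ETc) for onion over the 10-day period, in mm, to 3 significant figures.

Tmean = (26.3 + 16.7)/2 = 21.50 °C
0.408 Ra = 0.408 × 19.5 = 7.9560 mm/d equivalent
ET₀ = 0.0023 × 7.9560 × (21.50 + 17.8) × √9.6 = 0.0023 × 7.9560 × 39.30 × 3.0984 = 2.2282 mm/d
ETc = Kc × ET₀ = 0.98 × 2.2282 = 2.1836 mm/d
Over 10 days: 2.1836 × 10 = 21.836 mm

21.8 mm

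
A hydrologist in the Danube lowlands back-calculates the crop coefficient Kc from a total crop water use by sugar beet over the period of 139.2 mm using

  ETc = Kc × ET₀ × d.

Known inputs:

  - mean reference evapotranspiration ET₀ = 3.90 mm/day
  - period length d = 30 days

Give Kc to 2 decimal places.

1.19

ETc = Kc × ET₀ × d  ⇒  Kc = ETc / (ET₀ × d)
Kc = 139.2 / (3.90 × 30) = 139.2 / 117.00 = 1.1897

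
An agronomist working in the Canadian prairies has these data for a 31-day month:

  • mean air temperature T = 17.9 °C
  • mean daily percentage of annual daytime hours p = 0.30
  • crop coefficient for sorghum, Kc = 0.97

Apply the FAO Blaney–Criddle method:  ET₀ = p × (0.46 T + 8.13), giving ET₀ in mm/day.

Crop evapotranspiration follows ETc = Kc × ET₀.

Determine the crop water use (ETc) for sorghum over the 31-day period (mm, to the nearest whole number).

ET₀ = 0.30 × (0.46 × 17.9 + 8.13) = 0.30 × 16.364 = 4.9092 mm/d
ETc = Kc × ET₀ = 0.97 × 4.9092 = 4.7619 mm/d
Over 31 days: 4.7619 × 31 = 147.619 mm

148 mm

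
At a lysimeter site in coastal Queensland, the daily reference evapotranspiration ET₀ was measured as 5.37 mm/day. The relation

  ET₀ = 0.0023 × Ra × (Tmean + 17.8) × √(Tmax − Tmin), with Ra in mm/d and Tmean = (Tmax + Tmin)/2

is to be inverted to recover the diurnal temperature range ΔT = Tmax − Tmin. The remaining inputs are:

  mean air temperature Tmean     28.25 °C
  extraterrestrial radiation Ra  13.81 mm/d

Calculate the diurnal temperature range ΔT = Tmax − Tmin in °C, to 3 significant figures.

13.5 °C

√ΔT = ET₀ / [0.0023 × Ra × (Tmean+17.8)] = 5.37 / (0.0023 × 13.81 × 46.05) = 3.6713
ΔT = 3.6713² = 13.478 °C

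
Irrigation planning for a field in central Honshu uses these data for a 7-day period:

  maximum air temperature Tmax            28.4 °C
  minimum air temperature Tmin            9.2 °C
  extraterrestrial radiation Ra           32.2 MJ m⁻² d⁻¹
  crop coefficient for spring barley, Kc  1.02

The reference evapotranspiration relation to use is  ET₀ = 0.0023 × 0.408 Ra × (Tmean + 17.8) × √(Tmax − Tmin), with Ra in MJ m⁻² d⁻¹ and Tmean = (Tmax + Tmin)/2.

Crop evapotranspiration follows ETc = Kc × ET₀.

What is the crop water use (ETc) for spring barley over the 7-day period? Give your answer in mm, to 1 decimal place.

34.6 mm

Tmean = (28.4 + 9.2)/2 = 18.80 °C
0.408 Ra = 0.408 × 32.2 = 13.1376 mm/d equivalent
ET₀ = 0.0023 × 13.1376 × (18.80 + 17.8) × √19.2 = 0.0023 × 13.1376 × 36.60 × 4.3818 = 4.8459 mm/d
ETc = Kc × ET₀ = 1.02 × 4.8459 = 4.9428 mm/d
Over 7 days: 4.9428 × 7 = 34.600 mm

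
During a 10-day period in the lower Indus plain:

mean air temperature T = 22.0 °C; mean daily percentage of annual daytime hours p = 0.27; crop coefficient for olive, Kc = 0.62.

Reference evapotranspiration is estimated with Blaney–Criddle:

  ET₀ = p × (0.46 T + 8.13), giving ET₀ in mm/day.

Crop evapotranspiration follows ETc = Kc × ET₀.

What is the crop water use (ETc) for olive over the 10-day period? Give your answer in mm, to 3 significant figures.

ET₀ = 0.27 × (0.46 × 22.0 + 8.13) = 0.27 × 18.250 = 4.9275 mm/d
ETc = Kc × ET₀ = 0.62 × 4.9275 = 3.0551 mm/d
Over 10 days: 3.0551 × 10 = 30.551 mm

30.6 mm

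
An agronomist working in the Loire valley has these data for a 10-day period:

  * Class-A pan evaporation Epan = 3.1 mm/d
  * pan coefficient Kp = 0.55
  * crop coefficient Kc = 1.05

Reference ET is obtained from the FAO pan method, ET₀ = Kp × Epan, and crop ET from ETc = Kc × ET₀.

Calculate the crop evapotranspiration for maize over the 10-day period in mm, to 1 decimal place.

ET₀ = 0.55 × 3.1 = 1.7050 mm/d
ETc = Kc × ET₀ = 1.05 × 1.7050 = 1.7903 mm/d
Over 10 days: 1.7903 × 10 = 17.903 mm

17.9 mm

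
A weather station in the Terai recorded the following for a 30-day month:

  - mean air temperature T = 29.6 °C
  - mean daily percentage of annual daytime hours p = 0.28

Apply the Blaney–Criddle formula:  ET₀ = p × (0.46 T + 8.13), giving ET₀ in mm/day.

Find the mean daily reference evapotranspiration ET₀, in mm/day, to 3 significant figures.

6.09 mm/day

ET₀ = 0.28 × (0.46 × 29.6 + 8.13) = 0.28 × 21.746 = 6.0889 mm/d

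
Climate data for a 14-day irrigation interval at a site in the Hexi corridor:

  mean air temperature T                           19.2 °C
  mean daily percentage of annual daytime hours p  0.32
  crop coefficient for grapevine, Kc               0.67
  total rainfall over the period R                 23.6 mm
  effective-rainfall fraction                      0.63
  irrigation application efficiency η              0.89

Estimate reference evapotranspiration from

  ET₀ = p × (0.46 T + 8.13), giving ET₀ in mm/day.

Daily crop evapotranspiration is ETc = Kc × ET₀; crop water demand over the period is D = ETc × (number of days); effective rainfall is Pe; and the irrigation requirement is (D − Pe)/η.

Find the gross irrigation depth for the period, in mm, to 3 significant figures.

ET₀ = 0.32 × (0.46 × 19.2 + 8.13) = 0.32 × 16.962 = 5.4278 mm/d
ETc = Kc × ET₀ = 0.67 × 5.4278 = 3.6366 mm/d
Crop demand D = ETc × 14 d = 3.6366 × 14 = 50.912 mm
Pe = 0.63 × 23.6 = 14.868 mm
D − Pe = 50.912 − 14.868 = 36.044 mm
Gross irrigation = 36.044 / 0.89 = 40.499 mm

40.5 mm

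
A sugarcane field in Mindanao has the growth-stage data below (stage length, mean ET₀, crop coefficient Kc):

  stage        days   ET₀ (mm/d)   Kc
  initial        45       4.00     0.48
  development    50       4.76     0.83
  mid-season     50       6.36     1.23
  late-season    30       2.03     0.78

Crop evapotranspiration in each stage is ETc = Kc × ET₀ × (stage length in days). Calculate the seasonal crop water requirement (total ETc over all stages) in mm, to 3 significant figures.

initial: 0.48 × 4.00 × 45 = 86.40 mm
development: 0.83 × 4.76 × 50 = 197.54 mm
mid-season: 1.23 × 6.36 × 50 = 391.14 mm
late-season: 0.78 × 2.03 × 30 = 47.50 mm
Seasonal total = 722.58 mm

723 mm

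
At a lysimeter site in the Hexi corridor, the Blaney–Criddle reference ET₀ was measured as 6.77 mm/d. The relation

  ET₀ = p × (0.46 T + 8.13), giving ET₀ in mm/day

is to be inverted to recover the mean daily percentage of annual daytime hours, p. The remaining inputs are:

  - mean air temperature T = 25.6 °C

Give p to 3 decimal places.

p = ET₀ / (0.46 T + 8.13) = 6.77 / (0.46 × 25.6 + 8.13) = 6.77 / 19.906 = 0.3401

0.340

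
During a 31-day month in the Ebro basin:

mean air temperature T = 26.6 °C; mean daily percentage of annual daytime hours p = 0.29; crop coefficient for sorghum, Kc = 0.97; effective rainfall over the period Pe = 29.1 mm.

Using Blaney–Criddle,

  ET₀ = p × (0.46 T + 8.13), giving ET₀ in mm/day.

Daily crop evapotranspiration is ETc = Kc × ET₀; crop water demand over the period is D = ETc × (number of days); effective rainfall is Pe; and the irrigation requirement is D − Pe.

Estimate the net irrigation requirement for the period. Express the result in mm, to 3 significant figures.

ET₀ = 0.29 × (0.46 × 26.6 + 8.13) = 0.29 × 20.366 = 5.9061 mm/d
ETc = Kc × ET₀ = 0.97 × 5.9061 = 5.7289 mm/d
Crop demand D = ETc × 31 d = 5.7289 × 31 = 177.596 mm
D − Pe = 177.596 − 29.1 = 148.496 mm

148 mm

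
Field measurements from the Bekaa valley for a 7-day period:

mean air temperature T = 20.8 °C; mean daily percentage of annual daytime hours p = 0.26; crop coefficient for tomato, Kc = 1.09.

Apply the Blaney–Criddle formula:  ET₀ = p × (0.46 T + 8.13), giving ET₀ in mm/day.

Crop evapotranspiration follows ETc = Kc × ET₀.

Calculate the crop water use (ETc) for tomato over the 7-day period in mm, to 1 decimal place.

ET₀ = 0.26 × (0.46 × 20.8 + 8.13) = 0.26 × 17.698 = 4.6015 mm/d
ETc = Kc × ET₀ = 1.09 × 4.6015 = 5.0156 mm/d
Over 7 days: 5.0156 × 7 = 35.109 mm

35.1 mm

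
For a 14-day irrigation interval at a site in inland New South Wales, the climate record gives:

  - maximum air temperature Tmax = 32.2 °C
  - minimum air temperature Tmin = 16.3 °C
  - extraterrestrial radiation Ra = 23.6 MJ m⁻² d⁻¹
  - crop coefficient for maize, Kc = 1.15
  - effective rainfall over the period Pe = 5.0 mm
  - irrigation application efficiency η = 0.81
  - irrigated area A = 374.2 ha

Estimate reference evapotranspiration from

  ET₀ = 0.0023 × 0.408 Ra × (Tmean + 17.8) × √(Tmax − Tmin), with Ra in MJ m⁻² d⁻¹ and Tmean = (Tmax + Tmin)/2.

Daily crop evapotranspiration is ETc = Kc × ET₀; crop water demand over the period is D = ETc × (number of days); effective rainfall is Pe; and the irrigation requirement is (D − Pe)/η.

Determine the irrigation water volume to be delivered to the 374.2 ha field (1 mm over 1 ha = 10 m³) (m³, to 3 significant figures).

253000 m³

Tmean = (32.2 + 16.3)/2 = 24.25 °C
0.408 Ra = 0.408 × 23.6 = 9.6288 mm/d equivalent
ET₀ = 0.0023 × 9.6288 × (24.25 + 17.8) × √15.9 = 0.0023 × 9.6288 × 42.05 × 3.9875 = 3.7134 mm/d
ETc = Kc × ET₀ = 1.15 × 3.7134 = 4.2704 mm/d
Crop demand D = ETc × 14 d = 4.2704 × 14 = 59.786 mm
D − Pe = 59.786 − 5.0 = 54.786 mm
Gross irrigation = 54.786 / 0.81 = 67.637 mm
Volume = 67.637 mm × 374.2 ha × 10 = 253097.7 m³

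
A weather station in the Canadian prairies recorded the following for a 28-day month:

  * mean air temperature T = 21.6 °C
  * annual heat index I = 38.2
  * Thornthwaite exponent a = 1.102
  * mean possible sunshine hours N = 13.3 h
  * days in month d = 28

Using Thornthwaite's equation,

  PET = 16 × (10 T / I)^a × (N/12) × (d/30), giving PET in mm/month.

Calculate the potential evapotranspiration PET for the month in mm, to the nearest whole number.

10T/I = 10 × 21.6 / 38.2 = 5.6545
(10T/I)^a = 5.6545^1.102 = 6.7474
Uncorrected PET = 16 × 6.7474 = 107.958 mm
Correction = (N/12)(d/30) = (13.3/12)(28/30) = 1.0344
PET = 107.958 × 1.0344 = 111.672 mm/month

112 mm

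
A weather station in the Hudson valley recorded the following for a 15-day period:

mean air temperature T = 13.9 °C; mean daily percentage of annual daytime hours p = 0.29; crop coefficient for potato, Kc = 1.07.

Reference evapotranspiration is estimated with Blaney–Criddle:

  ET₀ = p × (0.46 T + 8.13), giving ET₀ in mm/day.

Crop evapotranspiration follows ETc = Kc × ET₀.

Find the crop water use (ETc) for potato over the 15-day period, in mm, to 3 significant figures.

ET₀ = 0.29 × (0.46 × 13.9 + 8.13) = 0.29 × 14.524 = 4.2120 mm/d
ETc = Kc × ET₀ = 1.07 × 4.2120 = 4.5068 mm/d
Over 15 days: 4.5068 × 15 = 67.602 mm

67.6 mm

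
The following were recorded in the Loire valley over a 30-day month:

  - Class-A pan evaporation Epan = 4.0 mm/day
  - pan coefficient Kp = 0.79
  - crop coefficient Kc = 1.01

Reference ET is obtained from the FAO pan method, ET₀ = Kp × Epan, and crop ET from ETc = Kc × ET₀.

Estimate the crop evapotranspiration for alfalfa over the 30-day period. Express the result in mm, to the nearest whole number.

96 mm

ET₀ = 0.79 × 4.0 = 3.1600 mm/d
ETc = Kc × ET₀ = 1.01 × 3.1600 = 3.1916 mm/d
Over 30 days: 3.1916 × 30 = 95.748 mm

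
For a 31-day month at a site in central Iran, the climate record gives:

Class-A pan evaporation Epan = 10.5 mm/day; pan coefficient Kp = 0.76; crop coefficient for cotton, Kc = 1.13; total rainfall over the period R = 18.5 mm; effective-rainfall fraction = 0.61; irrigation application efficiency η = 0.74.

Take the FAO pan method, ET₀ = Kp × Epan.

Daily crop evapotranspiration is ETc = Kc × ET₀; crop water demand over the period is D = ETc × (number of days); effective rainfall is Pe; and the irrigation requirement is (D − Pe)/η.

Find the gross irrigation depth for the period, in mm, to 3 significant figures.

ET₀ = 0.76 × 10.5 = 7.9800 mm/d
ETc = Kc × ET₀ = 1.13 × 7.9800 = 9.0174 mm/d
Crop demand D = ETc × 31 d = 9.0174 × 31 = 279.539 mm
Pe = 0.61 × 18.5 = 11.285 mm
D − Pe = 279.539 − 11.285 = 268.254 mm
Gross irrigation = 268.254 / 0.74 = 362.505 mm

363 mm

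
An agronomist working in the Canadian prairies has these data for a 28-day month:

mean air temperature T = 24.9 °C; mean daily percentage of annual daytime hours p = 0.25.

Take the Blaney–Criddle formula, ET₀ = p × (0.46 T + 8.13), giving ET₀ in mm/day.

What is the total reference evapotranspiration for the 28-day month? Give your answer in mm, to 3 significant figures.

ET₀ = 0.25 × (0.46 × 24.9 + 8.13) = 0.25 × 19.584 = 4.8960 mm/d
Monthly total = 4.8960 × 28 = 137.088 mm

137 mm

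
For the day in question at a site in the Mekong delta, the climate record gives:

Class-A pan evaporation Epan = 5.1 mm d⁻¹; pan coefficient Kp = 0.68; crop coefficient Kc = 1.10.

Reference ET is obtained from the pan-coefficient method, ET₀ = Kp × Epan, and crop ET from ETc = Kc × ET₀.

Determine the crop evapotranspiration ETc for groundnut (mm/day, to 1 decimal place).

ET₀ = 0.68 × 5.1 = 3.4680 mm/d
ETc = Kc × ET₀ = 1.10 × 3.4680 = 3.8148 mm/d

3.8 mm/day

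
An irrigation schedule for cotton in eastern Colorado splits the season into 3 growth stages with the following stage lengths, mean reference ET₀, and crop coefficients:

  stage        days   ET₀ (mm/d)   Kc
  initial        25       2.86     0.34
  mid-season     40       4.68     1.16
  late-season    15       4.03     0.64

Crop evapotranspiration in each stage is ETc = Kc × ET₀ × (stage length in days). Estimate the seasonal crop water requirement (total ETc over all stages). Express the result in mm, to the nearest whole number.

initial: 0.34 × 2.86 × 25 = 24.31 mm
mid-season: 1.16 × 4.68 × 40 = 217.15 mm
late-season: 0.64 × 4.03 × 15 = 38.69 mm
Seasonal total = 280.15 mm

280 mm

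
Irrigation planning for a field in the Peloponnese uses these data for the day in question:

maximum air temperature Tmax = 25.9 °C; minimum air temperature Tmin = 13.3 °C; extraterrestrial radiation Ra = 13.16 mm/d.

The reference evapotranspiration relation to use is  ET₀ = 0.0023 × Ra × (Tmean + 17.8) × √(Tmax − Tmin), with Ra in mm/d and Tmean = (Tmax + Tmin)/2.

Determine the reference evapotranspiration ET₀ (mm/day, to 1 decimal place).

Tmean = (25.9 + 13.3)/2 = 19.60 °C
ET₀ = 0.0023 × 13.16 × (19.60 + 17.8) × √12.6 = 0.0023 × 13.16 × 37.40 × 3.5496 = 4.0182 mm/d

4.0 mm/day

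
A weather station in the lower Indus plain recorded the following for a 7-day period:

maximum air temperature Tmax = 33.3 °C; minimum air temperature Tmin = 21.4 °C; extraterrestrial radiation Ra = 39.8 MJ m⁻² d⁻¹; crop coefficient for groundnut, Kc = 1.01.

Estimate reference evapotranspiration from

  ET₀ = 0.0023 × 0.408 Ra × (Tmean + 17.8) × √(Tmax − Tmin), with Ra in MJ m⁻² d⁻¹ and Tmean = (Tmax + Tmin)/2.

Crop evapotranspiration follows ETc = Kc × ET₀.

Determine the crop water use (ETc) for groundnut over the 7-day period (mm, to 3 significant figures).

Tmean = (33.3 + 21.4)/2 = 27.35 °C
0.408 Ra = 0.408 × 39.8 = 16.2384 mm/d equivalent
ET₀ = 0.0023 × 16.2384 × (27.35 + 17.8) × √11.9 = 0.0023 × 16.2384 × 45.15 × 3.4496 = 5.8170 mm/d
ETc = Kc × ET₀ = 1.01 × 5.8170 = 5.8752 mm/d
Over 7 days: 5.8752 × 7 = 41.126 mm

41.1 mm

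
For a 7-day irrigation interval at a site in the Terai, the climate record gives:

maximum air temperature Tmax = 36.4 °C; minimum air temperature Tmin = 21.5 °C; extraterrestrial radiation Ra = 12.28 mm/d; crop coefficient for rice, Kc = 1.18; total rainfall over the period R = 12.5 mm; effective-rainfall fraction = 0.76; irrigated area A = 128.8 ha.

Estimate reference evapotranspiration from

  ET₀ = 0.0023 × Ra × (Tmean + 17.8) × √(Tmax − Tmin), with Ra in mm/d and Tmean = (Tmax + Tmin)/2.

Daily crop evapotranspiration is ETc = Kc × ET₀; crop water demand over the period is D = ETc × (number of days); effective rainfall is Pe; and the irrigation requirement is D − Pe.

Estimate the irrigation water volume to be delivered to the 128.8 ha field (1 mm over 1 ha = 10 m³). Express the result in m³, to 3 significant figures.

Tmean = (36.4 + 21.5)/2 = 28.95 °C
ET₀ = 0.0023 × 12.28 × (28.95 + 17.8) × √14.9 = 0.0023 × 12.28 × 46.75 × 3.8601 = 5.0969 mm/d
ETc = Kc × ET₀ = 1.18 × 5.0969 = 6.0143 mm/d
Crop demand D = ETc × 7 d = 6.0143 × 7 = 42.100 mm
Pe = 0.76 × 12.5 = 9.500 mm
D − Pe = 42.100 − 9.500 = 32.600 mm
Volume = 32.600 mm × 128.8 ha × 10 = 41988.8 m³

42000 m³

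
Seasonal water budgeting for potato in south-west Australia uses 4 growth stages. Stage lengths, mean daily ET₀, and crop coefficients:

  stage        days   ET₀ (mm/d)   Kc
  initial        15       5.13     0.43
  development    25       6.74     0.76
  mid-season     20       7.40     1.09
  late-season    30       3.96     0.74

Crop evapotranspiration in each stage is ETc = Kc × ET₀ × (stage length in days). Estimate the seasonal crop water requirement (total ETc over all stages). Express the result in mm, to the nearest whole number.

initial: 0.43 × 5.13 × 15 = 33.09 mm
development: 0.76 × 6.74 × 25 = 128.06 mm
mid-season: 1.09 × 7.40 × 20 = 161.32 mm
late-season: 0.74 × 3.96 × 30 = 87.91 mm
Seasonal total = 410.38 mm

410 mm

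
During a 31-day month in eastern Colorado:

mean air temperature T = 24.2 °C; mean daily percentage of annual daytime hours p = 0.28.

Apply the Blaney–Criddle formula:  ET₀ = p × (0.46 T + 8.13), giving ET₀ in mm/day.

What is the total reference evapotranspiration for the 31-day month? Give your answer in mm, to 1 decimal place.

167.2 mm

ET₀ = 0.28 × (0.46 × 24.2 + 8.13) = 0.28 × 19.262 = 5.3934 mm/d
Monthly total = 5.3934 × 31 = 167.195 mm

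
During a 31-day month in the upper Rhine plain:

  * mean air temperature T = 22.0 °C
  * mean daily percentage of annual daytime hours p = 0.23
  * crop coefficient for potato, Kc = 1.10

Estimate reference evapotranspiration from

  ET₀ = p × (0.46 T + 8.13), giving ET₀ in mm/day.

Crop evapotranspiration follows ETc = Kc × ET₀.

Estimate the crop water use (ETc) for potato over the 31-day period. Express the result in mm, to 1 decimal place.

ET₀ = 0.23 × (0.46 × 22.0 + 8.13) = 0.23 × 18.250 = 4.1975 mm/d
ETc = Kc × ET₀ = 1.10 × 4.1975 = 4.6173 mm/d
Over 31 days: 4.6173 × 31 = 143.136 mm

143.1 mm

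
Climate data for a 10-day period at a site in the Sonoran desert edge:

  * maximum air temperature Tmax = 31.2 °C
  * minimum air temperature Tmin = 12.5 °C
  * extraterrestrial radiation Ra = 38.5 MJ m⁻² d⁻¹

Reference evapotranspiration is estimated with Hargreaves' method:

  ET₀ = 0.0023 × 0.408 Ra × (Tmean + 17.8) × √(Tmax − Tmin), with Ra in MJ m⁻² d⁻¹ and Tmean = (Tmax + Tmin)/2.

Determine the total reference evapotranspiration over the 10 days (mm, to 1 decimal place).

61.9 mm

Tmean = (31.2 + 12.5)/2 = 21.85 °C
0.408 Ra = 0.408 × 38.5 = 15.7080 mm/d equivalent
ET₀ = 0.0023 × 15.7080 × (21.85 + 17.8) × √18.7 = 0.0023 × 15.7080 × 39.65 × 4.3243 = 6.1945 mm/d
Over 10 days: 6.1945 × 10 = 61.945 mm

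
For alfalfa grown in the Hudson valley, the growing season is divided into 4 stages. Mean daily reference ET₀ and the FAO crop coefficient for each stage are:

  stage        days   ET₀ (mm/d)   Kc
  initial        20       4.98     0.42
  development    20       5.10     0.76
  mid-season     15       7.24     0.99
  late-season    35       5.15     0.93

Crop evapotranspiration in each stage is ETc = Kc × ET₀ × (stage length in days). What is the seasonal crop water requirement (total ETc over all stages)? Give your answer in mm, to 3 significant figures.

394 mm

initial: 0.42 × 4.98 × 20 = 41.83 mm
development: 0.76 × 5.10 × 20 = 77.52 mm
mid-season: 0.99 × 7.24 × 15 = 107.51 mm
late-season: 0.93 × 5.15 × 35 = 167.63 mm
Seasonal total = 394.49 mm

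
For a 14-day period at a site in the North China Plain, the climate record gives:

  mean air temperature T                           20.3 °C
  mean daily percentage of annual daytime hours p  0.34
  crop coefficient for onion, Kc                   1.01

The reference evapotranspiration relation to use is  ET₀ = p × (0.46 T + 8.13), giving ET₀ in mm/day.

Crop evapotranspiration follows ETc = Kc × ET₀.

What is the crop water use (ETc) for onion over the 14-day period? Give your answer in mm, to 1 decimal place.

ET₀ = 0.34 × (0.46 × 20.3 + 8.13) = 0.34 × 17.468 = 5.9391 mm/d
ETc = Kc × ET₀ = 1.01 × 5.9391 = 5.9985 mm/d
Over 14 days: 5.9985 × 14 = 83.979 mm

84.0 mm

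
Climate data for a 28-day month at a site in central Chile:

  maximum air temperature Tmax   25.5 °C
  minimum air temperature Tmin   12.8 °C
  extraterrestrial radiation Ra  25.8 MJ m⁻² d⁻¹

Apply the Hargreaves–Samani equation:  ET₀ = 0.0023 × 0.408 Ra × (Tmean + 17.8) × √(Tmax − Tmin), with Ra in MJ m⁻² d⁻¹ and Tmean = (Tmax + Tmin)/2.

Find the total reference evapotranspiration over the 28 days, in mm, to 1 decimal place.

89.3 mm

Tmean = (25.5 + 12.8)/2 = 19.15 °C
0.408 Ra = 0.408 × 25.8 = 10.5264 mm/d equivalent
ET₀ = 0.0023 × 10.5264 × (19.15 + 17.8) × √12.7 = 0.0023 × 10.5264 × 36.95 × 3.5637 = 3.1880 mm/d
Over 28 days: 3.1880 × 28 = 89.264 mm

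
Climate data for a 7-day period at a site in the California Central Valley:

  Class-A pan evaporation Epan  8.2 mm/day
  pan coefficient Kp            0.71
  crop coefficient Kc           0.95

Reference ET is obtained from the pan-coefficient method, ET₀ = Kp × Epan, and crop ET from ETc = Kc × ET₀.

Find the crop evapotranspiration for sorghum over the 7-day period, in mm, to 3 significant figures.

38.7 mm

ET₀ = 0.71 × 8.2 = 5.8220 mm/d
ETc = Kc × ET₀ = 0.95 × 5.8220 = 5.5309 mm/d
Over 7 days: 5.5309 × 7 = 38.716 mm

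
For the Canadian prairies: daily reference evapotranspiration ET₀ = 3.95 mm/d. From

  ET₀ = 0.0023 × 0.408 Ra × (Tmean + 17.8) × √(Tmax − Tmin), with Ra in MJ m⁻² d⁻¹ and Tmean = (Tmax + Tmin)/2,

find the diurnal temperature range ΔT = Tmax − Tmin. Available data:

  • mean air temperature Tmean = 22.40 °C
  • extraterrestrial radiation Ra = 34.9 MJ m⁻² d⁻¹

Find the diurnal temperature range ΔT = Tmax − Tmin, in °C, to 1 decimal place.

√ΔT = ET₀ / [0.0023 × 0.408 × Ra × (Tmean+17.8)] = 3.95 / (0.0023 × 14.2392 × 40.20) = 3.0003
ΔT = 3.0003² = 9.002 °C

9.0 °C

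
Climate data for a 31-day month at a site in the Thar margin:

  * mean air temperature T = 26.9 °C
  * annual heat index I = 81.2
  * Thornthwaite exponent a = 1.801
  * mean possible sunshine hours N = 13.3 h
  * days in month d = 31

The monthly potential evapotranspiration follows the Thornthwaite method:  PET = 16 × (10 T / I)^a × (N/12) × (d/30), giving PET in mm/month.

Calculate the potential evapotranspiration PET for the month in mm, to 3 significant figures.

158 mm

10T/I = 10 × 26.9 / 81.2 = 3.3128
(10T/I)^a = 3.3128^1.801 = 8.6471
Uncorrected PET = 16 × 8.6471 = 138.354 mm
Correction = (N/12)(d/30) = (13.3/12)(31/30) = 1.1453
PET = 138.354 × 1.1453 = 158.457 mm/month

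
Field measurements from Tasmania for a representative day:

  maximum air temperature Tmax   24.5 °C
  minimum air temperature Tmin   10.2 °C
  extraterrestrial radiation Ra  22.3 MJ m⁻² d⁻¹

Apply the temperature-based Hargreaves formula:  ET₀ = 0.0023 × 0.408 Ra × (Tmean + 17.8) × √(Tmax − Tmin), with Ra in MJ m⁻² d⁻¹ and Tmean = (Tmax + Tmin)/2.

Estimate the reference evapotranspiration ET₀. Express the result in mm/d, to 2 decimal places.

2.78 mm/d

Tmean = (24.5 + 10.2)/2 = 17.35 °C
0.408 Ra = 0.408 × 22.3 = 9.0984 mm/d equivalent
ET₀ = 0.0023 × 9.0984 × (17.35 + 17.8) × √14.3 = 0.0023 × 9.0984 × 35.15 × 3.7815 = 2.7815 mm/d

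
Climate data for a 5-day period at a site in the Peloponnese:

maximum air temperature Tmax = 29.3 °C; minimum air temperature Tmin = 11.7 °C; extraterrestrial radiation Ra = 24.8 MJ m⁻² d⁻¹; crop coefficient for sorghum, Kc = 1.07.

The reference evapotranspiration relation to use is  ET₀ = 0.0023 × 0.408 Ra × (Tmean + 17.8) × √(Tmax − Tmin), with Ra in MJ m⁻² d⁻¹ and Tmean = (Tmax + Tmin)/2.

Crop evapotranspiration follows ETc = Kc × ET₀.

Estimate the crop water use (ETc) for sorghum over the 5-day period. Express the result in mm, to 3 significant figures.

Tmean = (29.3 + 11.7)/2 = 20.50 °C
0.408 Ra = 0.408 × 24.8 = 10.1184 mm/d equivalent
ET₀ = 0.0023 × 10.1184 × (20.50 + 17.8) × √17.6 = 0.0023 × 10.1184 × 38.30 × 4.1952 = 3.7393 mm/d
ETc = Kc × ET₀ = 1.07 × 3.7393 = 4.0011 mm/d
Over 5 days: 4.0011 × 5 = 20.006 mm

20.0 mm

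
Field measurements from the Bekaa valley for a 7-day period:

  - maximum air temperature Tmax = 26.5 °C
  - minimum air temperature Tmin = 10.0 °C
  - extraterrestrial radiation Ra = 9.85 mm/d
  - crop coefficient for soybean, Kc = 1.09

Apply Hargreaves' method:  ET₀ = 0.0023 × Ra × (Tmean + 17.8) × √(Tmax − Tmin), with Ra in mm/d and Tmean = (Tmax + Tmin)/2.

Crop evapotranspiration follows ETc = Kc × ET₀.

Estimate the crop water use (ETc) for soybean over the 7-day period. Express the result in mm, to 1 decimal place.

25.3 mm

Tmean = (26.5 + 10.0)/2 = 18.25 °C
ET₀ = 0.0023 × 9.85 × (18.25 + 17.8) × √16.5 = 0.0023 × 9.85 × 36.05 × 4.0620 = 3.3175 mm/d
ETc = Kc × ET₀ = 1.09 × 3.3175 = 3.6161 mm/d
Over 7 days: 3.6161 × 7 = 25.313 mm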